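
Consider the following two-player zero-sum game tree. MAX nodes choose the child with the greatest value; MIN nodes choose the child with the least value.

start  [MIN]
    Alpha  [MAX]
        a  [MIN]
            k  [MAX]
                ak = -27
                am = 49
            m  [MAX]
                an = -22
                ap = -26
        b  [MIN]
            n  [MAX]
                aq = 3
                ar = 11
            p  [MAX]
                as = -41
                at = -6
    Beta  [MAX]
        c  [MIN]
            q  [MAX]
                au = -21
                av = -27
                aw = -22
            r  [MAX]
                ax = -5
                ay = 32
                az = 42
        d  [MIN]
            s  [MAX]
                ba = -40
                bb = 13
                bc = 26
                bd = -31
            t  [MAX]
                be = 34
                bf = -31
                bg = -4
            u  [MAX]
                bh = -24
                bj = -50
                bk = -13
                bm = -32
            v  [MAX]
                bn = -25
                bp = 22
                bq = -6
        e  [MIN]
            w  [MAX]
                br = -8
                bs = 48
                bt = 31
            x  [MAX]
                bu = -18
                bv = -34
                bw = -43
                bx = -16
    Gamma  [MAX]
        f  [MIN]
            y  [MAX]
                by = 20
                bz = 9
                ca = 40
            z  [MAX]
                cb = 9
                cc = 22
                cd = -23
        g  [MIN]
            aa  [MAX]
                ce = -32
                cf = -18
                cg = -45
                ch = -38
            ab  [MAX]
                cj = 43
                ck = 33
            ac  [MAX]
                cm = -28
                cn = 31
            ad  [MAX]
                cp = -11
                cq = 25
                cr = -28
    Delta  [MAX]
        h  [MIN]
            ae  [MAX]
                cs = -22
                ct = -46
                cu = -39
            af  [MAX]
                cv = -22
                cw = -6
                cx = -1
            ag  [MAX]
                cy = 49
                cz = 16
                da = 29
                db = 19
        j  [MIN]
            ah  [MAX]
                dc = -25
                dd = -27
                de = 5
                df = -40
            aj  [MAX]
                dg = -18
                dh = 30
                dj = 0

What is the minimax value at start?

k (MAX): max(-27, 49) = 49
m (MAX): max(-22, -26) = -22
a (MIN): min(49, -22) = -22
n (MAX): max(3, 11) = 11
p (MAX): max(-41, -6) = -6
b (MIN): min(11, -6) = -6
Alpha (MAX): max(-22, -6) = -6
q (MAX): max(-21, -27, -22) = -21
r (MAX): max(-5, 32, 42) = 42
c (MIN): min(-21, 42) = -21
s (MAX): max(-40, 13, 26, -31) = 26
t (MAX): max(34, -31, -4) = 34
u (MAX): max(-24, -50, -13, -32) = -13
v (MAX): max(-25, 22, -6) = 22
d (MIN): min(26, 34, -13, 22) = -13
w (MAX): max(-8, 48, 31) = 48
x (MAX): max(-18, -34, -43, -16) = -16
e (MIN): min(48, -16) = -16
Beta (MAX): max(-21, -13, -16) = -13
y (MAX): max(20, 9, 40) = 40
z (MAX): max(9, 22, -23) = 22
f (MIN): min(40, 22) = 22
aa (MAX): max(-32, -18, -45, -38) = -18
ab (MAX): max(43, 33) = 43
ac (MAX): max(-28, 31) = 31
ad (MAX): max(-11, 25, -28) = 25
g (MIN): min(-18, 43, 31, 25) = -18
Gamma (MAX): max(22, -18) = 22
ae (MAX): max(-22, -46, -39) = -22
af (MAX): max(-22, -6, -1) = -1
ag (MAX): max(49, 16, 29, 19) = 49
h (MIN): min(-22, -1, 49) = -22
ah (MAX): max(-25, -27, 5, -40) = 5
aj (MAX): max(-18, 30, 0) = 30
j (MIN): min(5, 30) = 5
Delta (MAX): max(-22, 5) = 5
start (MIN): min(-6, -13, 22, 5) = -13

-13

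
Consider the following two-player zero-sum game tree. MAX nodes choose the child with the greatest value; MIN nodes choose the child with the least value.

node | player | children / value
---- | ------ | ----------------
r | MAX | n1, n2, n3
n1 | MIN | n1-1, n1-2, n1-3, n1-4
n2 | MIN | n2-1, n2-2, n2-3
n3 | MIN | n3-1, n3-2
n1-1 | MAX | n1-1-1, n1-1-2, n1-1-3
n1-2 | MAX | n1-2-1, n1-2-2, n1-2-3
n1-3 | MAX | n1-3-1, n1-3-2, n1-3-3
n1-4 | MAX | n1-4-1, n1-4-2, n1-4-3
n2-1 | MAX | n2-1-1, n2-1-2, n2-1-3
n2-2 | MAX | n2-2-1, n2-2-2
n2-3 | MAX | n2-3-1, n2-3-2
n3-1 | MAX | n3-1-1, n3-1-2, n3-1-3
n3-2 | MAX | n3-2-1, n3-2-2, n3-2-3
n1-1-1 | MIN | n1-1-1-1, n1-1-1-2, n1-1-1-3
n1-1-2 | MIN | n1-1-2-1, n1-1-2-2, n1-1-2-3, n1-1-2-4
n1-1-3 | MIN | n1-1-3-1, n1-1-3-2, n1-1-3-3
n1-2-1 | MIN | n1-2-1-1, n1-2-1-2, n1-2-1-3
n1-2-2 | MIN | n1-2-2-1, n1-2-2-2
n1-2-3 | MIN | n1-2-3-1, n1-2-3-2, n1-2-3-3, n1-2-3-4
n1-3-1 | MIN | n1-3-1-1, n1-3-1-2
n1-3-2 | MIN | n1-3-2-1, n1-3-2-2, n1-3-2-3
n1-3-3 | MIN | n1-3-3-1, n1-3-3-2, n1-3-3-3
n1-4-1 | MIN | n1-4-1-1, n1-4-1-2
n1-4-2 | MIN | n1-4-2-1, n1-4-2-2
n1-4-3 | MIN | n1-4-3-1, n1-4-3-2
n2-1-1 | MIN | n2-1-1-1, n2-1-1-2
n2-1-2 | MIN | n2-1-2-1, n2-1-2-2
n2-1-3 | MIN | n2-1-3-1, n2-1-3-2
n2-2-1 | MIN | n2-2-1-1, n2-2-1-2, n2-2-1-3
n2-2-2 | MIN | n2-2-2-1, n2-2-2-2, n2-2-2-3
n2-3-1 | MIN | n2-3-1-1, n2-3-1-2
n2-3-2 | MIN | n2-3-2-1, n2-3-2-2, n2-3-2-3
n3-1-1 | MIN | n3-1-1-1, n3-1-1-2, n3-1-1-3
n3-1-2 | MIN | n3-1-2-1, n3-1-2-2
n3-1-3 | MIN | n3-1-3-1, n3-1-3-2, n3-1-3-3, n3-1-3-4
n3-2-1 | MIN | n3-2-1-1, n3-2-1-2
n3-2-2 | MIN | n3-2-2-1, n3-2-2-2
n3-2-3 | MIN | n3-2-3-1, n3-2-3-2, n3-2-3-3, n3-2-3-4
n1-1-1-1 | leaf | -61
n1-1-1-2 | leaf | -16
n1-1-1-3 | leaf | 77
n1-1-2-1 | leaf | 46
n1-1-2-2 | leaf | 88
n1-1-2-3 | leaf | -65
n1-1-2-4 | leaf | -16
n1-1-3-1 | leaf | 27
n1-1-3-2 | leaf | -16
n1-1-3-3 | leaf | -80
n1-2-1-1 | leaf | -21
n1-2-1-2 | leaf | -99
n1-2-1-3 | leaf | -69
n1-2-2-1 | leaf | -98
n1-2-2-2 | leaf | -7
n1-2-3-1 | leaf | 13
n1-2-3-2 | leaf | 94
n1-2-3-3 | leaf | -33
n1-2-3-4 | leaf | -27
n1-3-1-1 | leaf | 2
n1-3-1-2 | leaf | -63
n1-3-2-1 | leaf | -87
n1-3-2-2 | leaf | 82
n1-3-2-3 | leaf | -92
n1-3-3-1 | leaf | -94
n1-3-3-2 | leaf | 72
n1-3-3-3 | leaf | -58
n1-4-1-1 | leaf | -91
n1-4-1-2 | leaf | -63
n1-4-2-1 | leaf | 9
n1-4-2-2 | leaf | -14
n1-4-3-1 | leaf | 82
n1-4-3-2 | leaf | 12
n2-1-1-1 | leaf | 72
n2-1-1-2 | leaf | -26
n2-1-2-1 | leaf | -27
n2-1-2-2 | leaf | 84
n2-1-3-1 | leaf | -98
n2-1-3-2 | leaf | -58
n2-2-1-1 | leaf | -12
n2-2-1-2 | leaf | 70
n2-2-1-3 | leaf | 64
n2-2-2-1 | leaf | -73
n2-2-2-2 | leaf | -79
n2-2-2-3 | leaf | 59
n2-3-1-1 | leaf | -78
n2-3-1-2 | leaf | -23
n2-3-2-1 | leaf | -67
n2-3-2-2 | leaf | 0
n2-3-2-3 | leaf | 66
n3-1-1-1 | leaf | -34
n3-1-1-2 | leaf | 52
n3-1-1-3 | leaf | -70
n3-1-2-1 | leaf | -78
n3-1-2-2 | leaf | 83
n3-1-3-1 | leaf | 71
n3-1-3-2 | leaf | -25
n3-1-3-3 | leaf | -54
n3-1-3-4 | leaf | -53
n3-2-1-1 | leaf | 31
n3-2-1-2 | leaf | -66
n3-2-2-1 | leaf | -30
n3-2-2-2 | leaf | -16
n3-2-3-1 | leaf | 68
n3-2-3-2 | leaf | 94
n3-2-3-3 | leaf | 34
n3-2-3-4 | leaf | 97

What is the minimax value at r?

-54

n1-1-1 (MIN): min(-61, -16, 77) = -61
n1-1-2 (MIN): min(46, 88, -65, -16) = -65
n1-1-3 (MIN): min(27, -16, -80) = -80
n1-1 (MAX): max(-61, -65, -80) = -61
n1-2-1 (MIN): min(-21, -99, -69) = -99
n1-2-2 (MIN): min(-98, -7) = -98
n1-2-3 (MIN): min(13, 94, -33, -27) = -33
n1-2 (MAX): max(-99, -98, -33) = -33
n1-3-1 (MIN): min(2, -63) = -63
n1-3-2 (MIN): min(-87, 82, -92) = -92
n1-3-3 (MIN): min(-94, 72, -58) = -94
n1-3 (MAX): max(-63, -92, -94) = -63
n1-4-1 (MIN): min(-91, -63) = -91
n1-4-2 (MIN): min(9, -14) = -14
n1-4-3 (MIN): min(82, 12) = 12
n1-4 (MAX): max(-91, -14, 12) = 12
n1 (MIN): min(-61, -33, -63, 12) = -63
n2-1-1 (MIN): min(72, -26) = -26
n2-1-2 (MIN): min(-27, 84) = -27
n2-1-3 (MIN): min(-98, -58) = -98
n2-1 (MAX): max(-26, -27, -98) = -26
n2-2-1 (MIN): min(-12, 70, 64) = -12
n2-2-2 (MIN): min(-73, -79, 59) = -79
n2-2 (MAX): max(-12, -79) = -12
n2-3-1 (MIN): min(-78, -23) = -78
n2-3-2 (MIN): min(-67, 0, 66) = -67
n2-3 (MAX): max(-78, -67) = -67
n2 (MIN): min(-26, -12, -67) = -67
n3-1-1 (MIN): min(-34, 52, -70) = -70
n3-1-2 (MIN): min(-78, 83) = -78
n3-1-3 (MIN): min(71, -25, -54, -53) = -54
n3-1 (MAX): max(-70, -78, -54) = -54
n3-2-1 (MIN): min(31, -66) = -66
n3-2-2 (MIN): min(-30, -16) = -30
n3-2-3 (MIN): min(68, 94, 34, 97) = 34
n3-2 (MAX): max(-66, -30, 34) = 34
n3 (MIN): min(-54, 34) = -54
r (MAX): max(-63, -67, -54) = -54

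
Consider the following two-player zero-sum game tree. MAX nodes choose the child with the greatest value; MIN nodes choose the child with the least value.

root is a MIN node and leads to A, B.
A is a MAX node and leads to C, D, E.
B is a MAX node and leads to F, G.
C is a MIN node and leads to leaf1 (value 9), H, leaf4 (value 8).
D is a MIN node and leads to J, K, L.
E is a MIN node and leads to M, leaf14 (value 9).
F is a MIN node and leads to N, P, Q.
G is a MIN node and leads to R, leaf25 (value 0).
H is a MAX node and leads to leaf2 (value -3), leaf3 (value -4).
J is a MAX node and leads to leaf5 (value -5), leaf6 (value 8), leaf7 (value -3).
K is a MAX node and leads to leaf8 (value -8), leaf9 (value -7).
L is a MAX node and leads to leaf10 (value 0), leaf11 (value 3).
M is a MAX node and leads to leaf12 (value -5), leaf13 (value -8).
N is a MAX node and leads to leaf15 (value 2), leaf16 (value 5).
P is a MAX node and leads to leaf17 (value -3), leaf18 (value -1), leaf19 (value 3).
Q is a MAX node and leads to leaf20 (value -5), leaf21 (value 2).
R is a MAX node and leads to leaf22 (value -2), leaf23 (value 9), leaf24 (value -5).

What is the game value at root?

-3

H (MAX): max(-3, -4) = -3
C (MIN): min(9, -3, 8) = -3
J (MAX): max(-5, 8, -3) = 8
K (MAX): max(-8, -7) = -7
L (MAX): max(0, 3) = 3
D (MIN): min(8, -7, 3) = -7
M (MAX): max(-5, -8) = -5
E (MIN): min(-5, 9) = -5
A (MAX): max(-3, -7, -5) = -3
N (MAX): max(2, 5) = 5
P (MAX): max(-3, -1, 3) = 3
Q (MAX): max(-5, 2) = 2
F (MIN): min(5, 3, 2) = 2
R (MAX): max(-2, 9, -5) = 9
G (MIN): min(9, 0) = 0
B (MAX): max(2, 0) = 2
root (MIN): min(-3, 2) = -3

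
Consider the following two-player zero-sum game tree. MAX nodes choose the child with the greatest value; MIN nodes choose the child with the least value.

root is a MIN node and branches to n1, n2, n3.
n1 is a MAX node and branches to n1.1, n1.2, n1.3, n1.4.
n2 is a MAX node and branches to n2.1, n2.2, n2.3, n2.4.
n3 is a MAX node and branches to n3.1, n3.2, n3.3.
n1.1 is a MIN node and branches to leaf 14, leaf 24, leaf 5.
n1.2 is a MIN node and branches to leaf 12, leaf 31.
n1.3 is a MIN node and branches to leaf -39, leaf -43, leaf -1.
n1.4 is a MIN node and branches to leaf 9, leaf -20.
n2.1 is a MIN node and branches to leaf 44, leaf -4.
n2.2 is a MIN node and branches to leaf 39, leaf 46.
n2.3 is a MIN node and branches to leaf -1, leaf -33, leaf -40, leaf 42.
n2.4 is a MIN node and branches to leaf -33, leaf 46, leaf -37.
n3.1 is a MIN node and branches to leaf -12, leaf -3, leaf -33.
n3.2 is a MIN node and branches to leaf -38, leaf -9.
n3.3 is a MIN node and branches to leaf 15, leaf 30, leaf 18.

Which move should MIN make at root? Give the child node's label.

n1

n1.1 (MIN): min(14, 24, 5) = 5
n1.2 (MIN): min(12, 31) = 12
n1.3 (MIN): min(-39, -43, -1) = -43
n1.4 (MIN): min(9, -20) = -20
n1 (MAX): max(5, 12, -43, -20) = 12
n2.1 (MIN): min(44, -4) = -4
n2.2 (MIN): min(39, 46) = 39
n2.3 (MIN): min(-1, -33, -40, 42) = -40
n2.4 (MIN): min(-33, 46, -37) = -37
n2 (MAX): max(-4, 39, -40, -37) = 39
n3.1 (MIN): min(-12, -3, -33) = -33
n3.2 (MIN): min(-38, -9) = -38
n3.3 (MIN): min(15, 30, 18) = 15
n3 (MAX): max(-33, -38, 15) = 15
root (MIN): min(12, 39, 15) = 12
MIN at root wants the lowest of {n1=12, n2=39, n3=15}, so chooses n1.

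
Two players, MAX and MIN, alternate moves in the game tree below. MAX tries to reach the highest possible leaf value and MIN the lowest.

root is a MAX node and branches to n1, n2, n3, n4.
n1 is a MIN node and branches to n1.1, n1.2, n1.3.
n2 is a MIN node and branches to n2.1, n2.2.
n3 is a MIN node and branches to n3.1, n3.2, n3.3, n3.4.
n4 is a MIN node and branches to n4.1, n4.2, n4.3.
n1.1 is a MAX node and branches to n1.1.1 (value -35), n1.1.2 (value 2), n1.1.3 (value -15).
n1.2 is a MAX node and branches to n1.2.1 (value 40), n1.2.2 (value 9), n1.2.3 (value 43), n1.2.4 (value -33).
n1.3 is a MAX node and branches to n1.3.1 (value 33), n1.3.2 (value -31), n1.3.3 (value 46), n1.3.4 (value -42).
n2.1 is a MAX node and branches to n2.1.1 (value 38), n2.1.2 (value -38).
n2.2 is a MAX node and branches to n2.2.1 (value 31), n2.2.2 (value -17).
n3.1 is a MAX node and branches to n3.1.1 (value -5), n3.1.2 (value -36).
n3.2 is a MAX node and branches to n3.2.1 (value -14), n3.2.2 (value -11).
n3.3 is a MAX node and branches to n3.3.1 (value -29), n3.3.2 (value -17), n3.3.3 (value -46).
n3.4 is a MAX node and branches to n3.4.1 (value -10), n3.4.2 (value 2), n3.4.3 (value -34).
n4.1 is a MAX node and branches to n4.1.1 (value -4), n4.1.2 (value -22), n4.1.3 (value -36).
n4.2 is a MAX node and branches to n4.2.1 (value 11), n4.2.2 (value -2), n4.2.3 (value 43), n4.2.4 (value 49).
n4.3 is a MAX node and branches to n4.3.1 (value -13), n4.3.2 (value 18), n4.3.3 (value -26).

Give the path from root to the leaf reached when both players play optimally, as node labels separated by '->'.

root -> n2 -> n2.2 -> n2.2.1

n1.1 (MAX): max(-35, 2, -15) = 2
n1.2 (MAX): max(40, 9, 43, -33) = 43
n1.3 (MAX): max(33, -31, 46, -42) = 46
n1 (MIN): min(2, 43, 46) = 2
n2.1 (MAX): max(38, -38) = 38
n2.2 (MAX): max(31, -17) = 31
n2 (MIN): min(38, 31) = 31
n3.1 (MAX): max(-5, -36) = -5
n3.2 (MAX): max(-14, -11) = -11
n3.3 (MAX): max(-29, -17, -46) = -17
n3.4 (MAX): max(-10, 2, -34) = 2
n3 (MIN): min(-5, -11, -17, 2) = -17
n4.1 (MAX): max(-4, -22, -36) = -4
n4.2 (MAX): max(11, -2, 43, 49) = 49
n4.3 (MAX): max(-13, 18, -26) = 18
n4 (MIN): min(-4, 49, 18) = -4
root (MAX): max(2, 31, -17, -4) = 31
At root, MAX picks n2 (highest: 31).
At n2, MIN picks n2.2 (lowest: 31).
At n2.2, MAX picks n2.2.1 (highest: 31).
Terminal value 31.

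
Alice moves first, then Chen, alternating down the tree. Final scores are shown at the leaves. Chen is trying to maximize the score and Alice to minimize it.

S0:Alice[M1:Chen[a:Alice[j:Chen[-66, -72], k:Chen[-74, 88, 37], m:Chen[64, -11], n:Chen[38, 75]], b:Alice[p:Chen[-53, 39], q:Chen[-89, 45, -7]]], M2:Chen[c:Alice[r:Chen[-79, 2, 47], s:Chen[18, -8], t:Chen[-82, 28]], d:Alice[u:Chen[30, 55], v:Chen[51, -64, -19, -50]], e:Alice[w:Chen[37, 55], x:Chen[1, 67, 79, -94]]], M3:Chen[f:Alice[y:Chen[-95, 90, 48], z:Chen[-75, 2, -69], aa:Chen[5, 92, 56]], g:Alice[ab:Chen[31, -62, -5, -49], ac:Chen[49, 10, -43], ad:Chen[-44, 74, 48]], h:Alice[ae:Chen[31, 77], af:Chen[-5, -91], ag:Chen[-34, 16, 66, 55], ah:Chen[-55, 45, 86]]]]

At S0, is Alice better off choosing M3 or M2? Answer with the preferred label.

y (Chen): max(-95, 90, 48) = 90
z (Chen): max(-75, 2, -69) = 2
aa (Chen): max(5, 92, 56) = 92
f (Alice): min(90, 2, 92) = 2
ab (Chen): max(31, -62, -5, -49) = 31
ac (Chen): max(49, 10, -43) = 49
ad (Chen): max(-44, 74, 48) = 74
g (Alice): min(31, 49, 74) = 31
ae (Chen): max(31, 77) = 77
af (Chen): max(-5, -91) = -5
ag (Chen): max(-34, 16, 66, 55) = 66
ah (Chen): max(-55, 45, 86) = 86
h (Alice): min(77, -5, 66, 86) = -5
M3 (Chen): max(2, 31, -5) = 31
r (Chen): max(-79, 2, 47) = 47
s (Chen): max(18, -8) = 18
t (Chen): max(-82, 28) = 28
c (Alice): min(47, 18, 28) = 18
u (Chen): max(30, 55) = 55
v (Chen): max(51, -64, -19, -50) = 51
d (Alice): min(55, 51) = 51
w (Chen): max(37, 55) = 55
x (Chen): max(1, 67, 79, -94) = 79
e (Alice): min(55, 79) = 55
M2 (Chen): max(18, 51, 55) = 55
Alice prefers the lower value; M3=31, M2=55. M3 is better since 31 < 55.

M3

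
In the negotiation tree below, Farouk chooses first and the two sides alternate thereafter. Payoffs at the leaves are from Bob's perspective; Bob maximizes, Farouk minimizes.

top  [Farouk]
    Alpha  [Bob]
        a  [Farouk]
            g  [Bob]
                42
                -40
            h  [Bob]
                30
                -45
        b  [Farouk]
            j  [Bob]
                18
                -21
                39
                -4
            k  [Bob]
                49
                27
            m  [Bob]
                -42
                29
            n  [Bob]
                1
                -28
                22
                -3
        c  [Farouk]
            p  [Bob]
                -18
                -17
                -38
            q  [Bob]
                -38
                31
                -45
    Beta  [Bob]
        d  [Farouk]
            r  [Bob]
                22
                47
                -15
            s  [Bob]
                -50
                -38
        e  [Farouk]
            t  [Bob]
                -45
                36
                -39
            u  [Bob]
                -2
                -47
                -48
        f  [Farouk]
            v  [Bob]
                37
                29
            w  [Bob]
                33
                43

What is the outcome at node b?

22

j (Bob): max(18, -21, 39, -4) = 39
k (Bob): max(49, 27) = 49
m (Bob): max(-42, 29) = 29
n (Bob): max(1, -28, 22, -3) = 22
b (Farouk): min(39, 49, 29, 22) = 22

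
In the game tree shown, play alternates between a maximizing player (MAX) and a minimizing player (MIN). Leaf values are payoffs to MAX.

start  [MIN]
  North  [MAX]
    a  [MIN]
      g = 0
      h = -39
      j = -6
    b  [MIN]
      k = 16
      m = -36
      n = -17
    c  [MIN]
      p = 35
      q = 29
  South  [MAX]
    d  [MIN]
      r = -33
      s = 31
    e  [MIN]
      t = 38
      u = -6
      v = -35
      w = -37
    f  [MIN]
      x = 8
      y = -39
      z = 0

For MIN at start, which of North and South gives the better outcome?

South

a (MIN): min(0, -39, -6) = -39
b (MIN): min(16, -36, -17) = -36
c (MIN): min(35, 29) = 29
North (MAX): max(-39, -36, 29) = 29
d (MIN): min(-33, 31) = -33
e (MIN): min(38, -6, -35, -37) = -37
f (MIN): min(8, -39, 0) = -39
South (MAX): max(-33, -37, -39) = -33
MIN prefers the lower value; North=29, South=-33. South is better since -33 < 29.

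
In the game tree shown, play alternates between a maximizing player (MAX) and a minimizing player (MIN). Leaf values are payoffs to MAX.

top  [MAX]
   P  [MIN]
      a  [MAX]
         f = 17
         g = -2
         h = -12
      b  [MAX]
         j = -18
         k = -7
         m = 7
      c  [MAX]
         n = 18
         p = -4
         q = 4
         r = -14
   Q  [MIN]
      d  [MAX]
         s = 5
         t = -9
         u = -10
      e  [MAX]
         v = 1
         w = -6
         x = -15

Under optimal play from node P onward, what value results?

7

a (MAX): max(17, -2, -12) = 17
b (MAX): max(-18, -7, 7) = 7
c (MAX): max(18, -4, 4, -14) = 18
P (MIN): min(17, 7, 18) = 7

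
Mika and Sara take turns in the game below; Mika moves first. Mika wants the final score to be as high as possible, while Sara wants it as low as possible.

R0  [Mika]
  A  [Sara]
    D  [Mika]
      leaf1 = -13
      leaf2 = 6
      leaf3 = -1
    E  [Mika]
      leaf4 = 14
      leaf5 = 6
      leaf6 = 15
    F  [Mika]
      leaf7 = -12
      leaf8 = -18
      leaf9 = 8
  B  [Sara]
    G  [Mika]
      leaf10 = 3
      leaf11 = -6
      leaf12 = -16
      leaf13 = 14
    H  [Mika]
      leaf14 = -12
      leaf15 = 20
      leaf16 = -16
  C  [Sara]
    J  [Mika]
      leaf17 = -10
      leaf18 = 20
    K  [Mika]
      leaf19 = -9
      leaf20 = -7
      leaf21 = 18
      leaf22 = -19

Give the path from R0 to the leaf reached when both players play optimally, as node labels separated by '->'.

R0 -> C -> K -> leaf21

D (Mika): max(-13, 6, -1) = 6
E (Mika): max(14, 6, 15) = 15
F (Mika): max(-12, -18, 8) = 8
A (Sara): min(6, 15, 8) = 6
G (Mika): max(3, -6, -16, 14) = 14
H (Mika): max(-12, 20, -16) = 20
B (Sara): min(14, 20) = 14
J (Mika): max(-10, 20) = 20
K (Mika): max(-9, -7, 18, -19) = 18
C (Sara): min(20, 18) = 18
R0 (Mika): max(6, 14, 18) = 18
At R0, Mika picks C (highest: 18).
At C, Sara picks K (lowest: 18).
At K, Mika picks leaf21 (highest: 18).
Terminal value 18.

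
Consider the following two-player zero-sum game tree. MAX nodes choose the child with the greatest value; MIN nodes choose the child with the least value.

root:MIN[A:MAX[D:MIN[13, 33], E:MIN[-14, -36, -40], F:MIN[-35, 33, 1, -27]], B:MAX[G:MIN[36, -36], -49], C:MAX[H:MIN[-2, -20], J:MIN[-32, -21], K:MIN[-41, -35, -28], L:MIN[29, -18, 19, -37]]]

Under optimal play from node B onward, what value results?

G (MIN): min(36, -36) = -36
B (MAX): max(-36, -49) = -36

-36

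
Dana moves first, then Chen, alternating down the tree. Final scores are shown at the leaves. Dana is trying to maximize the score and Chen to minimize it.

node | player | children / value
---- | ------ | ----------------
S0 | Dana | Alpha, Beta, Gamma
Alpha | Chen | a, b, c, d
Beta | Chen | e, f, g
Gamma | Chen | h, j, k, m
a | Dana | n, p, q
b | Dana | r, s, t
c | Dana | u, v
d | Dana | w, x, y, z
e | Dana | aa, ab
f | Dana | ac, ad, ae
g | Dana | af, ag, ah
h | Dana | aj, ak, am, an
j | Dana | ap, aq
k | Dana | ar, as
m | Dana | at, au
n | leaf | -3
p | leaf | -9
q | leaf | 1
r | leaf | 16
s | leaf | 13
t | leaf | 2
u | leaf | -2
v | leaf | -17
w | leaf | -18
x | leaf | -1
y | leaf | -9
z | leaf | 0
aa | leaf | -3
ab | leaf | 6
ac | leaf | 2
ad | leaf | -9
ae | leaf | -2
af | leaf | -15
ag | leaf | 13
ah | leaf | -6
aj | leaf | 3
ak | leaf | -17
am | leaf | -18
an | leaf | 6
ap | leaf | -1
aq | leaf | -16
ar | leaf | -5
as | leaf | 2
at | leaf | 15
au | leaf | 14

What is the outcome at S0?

a (Dana): max(-3, -9, 1) = 1
b (Dana): max(16, 13, 2) = 16
c (Dana): max(-2, -17) = -2
d (Dana): max(-18, -1, -9, 0) = 0
Alpha (Chen): min(1, 16, -2, 0) = -2
e (Dana): max(-3, 6) = 6
f (Dana): max(2, -9, -2) = 2
g (Dana): max(-15, 13, -6) = 13
Beta (Chen): min(6, 2, 13) = 2
h (Dana): max(3, -17, -18, 6) = 6
j (Dana): max(-1, -16) = -1
k (Dana): max(-5, 2) = 2
m (Dana): max(15, 14) = 15
Gamma (Chen): min(6, -1, 2, 15) = -1
S0 (Dana): max(-2, 2, -1) = 2

2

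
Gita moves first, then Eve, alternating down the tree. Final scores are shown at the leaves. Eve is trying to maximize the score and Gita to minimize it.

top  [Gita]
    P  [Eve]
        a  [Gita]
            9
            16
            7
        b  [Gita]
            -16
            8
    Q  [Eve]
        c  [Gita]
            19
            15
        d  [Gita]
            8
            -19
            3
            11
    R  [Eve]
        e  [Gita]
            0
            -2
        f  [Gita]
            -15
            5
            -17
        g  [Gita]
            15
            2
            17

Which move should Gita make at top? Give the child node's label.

a (Gita): min(9, 16, 7) = 7
b (Gita): min(-16, 8) = -16
P (Eve): max(7, -16) = 7
c (Gita): min(19, 15) = 15
d (Gita): min(8, -19, 3, 11) = -19
Q (Eve): max(15, -19) = 15
e (Gita): min(0, -2) = -2
f (Gita): min(-15, 5, -17) = -17
g (Gita): min(15, 2, 17) = 2
R (Eve): max(-2, -17, 2) = 2
top (Gita): min(7, 15, 2) = 2
Gita at top wants the lowest of {P=7, Q=15, R=2}, so chooses R.

R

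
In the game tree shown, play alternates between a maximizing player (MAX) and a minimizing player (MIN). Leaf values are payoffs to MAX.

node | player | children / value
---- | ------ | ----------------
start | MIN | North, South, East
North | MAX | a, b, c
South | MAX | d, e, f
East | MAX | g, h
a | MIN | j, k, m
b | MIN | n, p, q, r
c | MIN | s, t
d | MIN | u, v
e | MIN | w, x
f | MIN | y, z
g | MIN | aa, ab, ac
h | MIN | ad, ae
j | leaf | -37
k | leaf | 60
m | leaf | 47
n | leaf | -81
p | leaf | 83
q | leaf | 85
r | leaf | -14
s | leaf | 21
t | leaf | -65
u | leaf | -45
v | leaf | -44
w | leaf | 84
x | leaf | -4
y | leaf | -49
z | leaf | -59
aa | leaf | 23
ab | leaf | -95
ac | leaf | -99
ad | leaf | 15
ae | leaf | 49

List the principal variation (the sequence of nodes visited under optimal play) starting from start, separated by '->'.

start -> North -> a -> j

a (MIN): min(-37, 60, 47) = -37
b (MIN): min(-81, 83, 85, -14) = -81
c (MIN): min(21, -65) = -65
North (MAX): max(-37, -81, -65) = -37
d (MIN): min(-45, -44) = -45
e (MIN): min(84, -4) = -4
f (MIN): min(-49, -59) = -59
South (MAX): max(-45, -4, -59) = -4
g (MIN): min(23, -95, -99) = -99
h (MIN): min(15, 49) = 15
East (MAX): max(-99, 15) = 15
start (MIN): min(-37, -4, 15) = -37
At start, MIN picks North (lowest: -37).
At North, MAX picks a (highest: -37).
At a, MIN picks j (lowest: -37).
Terminal value -37.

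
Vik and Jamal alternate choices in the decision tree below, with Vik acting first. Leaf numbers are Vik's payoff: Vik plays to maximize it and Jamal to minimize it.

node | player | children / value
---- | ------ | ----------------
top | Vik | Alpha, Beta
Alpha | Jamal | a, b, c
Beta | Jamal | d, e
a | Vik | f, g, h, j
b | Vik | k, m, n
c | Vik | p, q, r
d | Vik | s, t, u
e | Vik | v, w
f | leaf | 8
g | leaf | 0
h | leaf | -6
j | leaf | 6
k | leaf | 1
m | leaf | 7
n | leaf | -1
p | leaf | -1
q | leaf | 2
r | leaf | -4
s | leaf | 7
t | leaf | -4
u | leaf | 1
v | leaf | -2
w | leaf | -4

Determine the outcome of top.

2

a (Vik): max(8, 0, -6, 6) = 8
b (Vik): max(1, 7, -1) = 7
c (Vik): max(-1, 2, -4) = 2
Alpha (Jamal): min(8, 7, 2) = 2
d (Vik): max(7, -4, 1) = 7
e (Vik): max(-2, -4) = -2
Beta (Jamal): min(7, -2) = -2
top (Vik): max(2, -2) = 2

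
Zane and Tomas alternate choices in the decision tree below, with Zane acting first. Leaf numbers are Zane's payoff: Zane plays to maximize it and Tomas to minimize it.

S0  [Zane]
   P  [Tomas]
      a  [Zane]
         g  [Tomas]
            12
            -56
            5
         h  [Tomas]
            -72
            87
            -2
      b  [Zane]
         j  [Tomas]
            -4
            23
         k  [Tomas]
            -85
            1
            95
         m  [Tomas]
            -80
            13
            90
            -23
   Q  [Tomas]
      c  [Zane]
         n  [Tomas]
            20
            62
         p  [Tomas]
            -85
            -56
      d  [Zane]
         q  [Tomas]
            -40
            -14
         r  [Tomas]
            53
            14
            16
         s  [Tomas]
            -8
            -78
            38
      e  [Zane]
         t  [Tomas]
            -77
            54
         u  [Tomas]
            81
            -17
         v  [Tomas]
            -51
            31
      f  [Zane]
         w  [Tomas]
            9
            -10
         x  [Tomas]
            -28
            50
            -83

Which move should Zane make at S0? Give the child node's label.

g (Tomas): min(12, -56, 5) = -56
h (Tomas): min(-72, 87, -2) = -72
a (Zane): max(-56, -72) = -56
j (Tomas): min(-4, 23) = -4
k (Tomas): min(-85, 1, 95) = -85
m (Tomas): min(-80, 13, 90, -23) = -80
b (Zane): max(-4, -85, -80) = -4
P (Tomas): min(-56, -4) = -56
n (Tomas): min(20, 62) = 20
p (Tomas): min(-85, -56) = -85
c (Zane): max(20, -85) = 20
q (Tomas): min(-40, -14) = -40
r (Tomas): min(53, 14, 16) = 14
s (Tomas): min(-8, -78, 38) = -78
d (Zane): max(-40, 14, -78) = 14
t (Tomas): min(-77, 54) = -77
u (Tomas): min(81, -17) = -17
v (Tomas): min(-51, 31) = -51
e (Zane): max(-77, -17, -51) = -17
w (Tomas): min(9, -10) = -10
x (Tomas): min(-28, 50, -83) = -83
f (Zane): max(-10, -83) = -10
Q (Tomas): min(20, 14, -17, -10) = -17
S0 (Zane): max(-56, -17) = -17
Zane at S0 wants the highest of {P=-56, Q=-17}, so chooses Q.

Q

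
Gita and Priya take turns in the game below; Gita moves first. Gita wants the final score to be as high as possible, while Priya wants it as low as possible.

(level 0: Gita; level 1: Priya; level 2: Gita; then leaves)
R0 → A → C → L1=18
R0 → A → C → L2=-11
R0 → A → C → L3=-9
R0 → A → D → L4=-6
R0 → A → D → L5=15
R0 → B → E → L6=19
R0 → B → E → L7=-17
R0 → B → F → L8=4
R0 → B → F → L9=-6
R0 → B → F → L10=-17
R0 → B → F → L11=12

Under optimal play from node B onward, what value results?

12

E (Gita): max(19, -17) = 19
F (Gita): max(4, -6, -17, 12) = 12
B (Priya): min(19, 12) = 12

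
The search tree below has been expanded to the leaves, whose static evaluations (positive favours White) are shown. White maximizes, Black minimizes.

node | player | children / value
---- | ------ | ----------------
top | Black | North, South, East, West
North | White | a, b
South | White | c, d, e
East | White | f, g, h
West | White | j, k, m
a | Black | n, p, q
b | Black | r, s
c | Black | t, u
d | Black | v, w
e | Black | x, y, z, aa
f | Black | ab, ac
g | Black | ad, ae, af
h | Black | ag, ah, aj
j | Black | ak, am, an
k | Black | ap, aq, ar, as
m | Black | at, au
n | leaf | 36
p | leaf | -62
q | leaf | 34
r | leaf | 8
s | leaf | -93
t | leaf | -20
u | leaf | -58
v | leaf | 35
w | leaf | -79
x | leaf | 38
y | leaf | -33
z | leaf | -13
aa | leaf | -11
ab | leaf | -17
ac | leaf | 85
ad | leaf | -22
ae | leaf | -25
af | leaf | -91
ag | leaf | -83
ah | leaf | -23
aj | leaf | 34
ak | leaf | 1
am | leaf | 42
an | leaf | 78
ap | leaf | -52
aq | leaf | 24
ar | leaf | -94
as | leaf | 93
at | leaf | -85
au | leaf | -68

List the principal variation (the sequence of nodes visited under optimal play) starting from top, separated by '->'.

top -> North -> a -> p

a (Black): min(36, -62, 34) = -62
b (Black): min(8, -93) = -93
North (White): max(-62, -93) = -62
c (Black): min(-20, -58) = -58
d (Black): min(35, -79) = -79
e (Black): min(38, -33, -13, -11) = -33
South (White): max(-58, -79, -33) = -33
f (Black): min(-17, 85) = -17
g (Black): min(-22, -25, -91) = -91
h (Black): min(-83, -23, 34) = -83
East (White): max(-17, -91, -83) = -17
j (Black): min(1, 42, 78) = 1
k (Black): min(-52, 24, -94, 93) = -94
m (Black): min(-85, -68) = -85
West (White): max(1, -94, -85) = 1
top (Black): min(-62, -33, -17, 1) = -62
At top, Black picks North (lowest: -62).
At North, White picks a (highest: -62).
At a, Black picks p (lowest: -62).
Terminal value -62.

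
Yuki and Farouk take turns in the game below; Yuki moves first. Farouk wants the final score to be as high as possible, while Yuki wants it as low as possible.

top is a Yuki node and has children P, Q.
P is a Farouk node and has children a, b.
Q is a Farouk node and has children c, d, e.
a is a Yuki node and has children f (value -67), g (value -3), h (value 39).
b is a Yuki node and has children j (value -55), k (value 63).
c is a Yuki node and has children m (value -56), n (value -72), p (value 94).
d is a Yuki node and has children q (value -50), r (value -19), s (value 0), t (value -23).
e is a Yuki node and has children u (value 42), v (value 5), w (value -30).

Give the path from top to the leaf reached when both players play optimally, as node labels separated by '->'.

top -> P -> b -> j

a (Yuki): min(-67, -3, 39) = -67
b (Yuki): min(-55, 63) = -55
P (Farouk): max(-67, -55) = -55
c (Yuki): min(-56, -72, 94) = -72
d (Yuki): min(-50, -19, 0, -23) = -50
e (Yuki): min(42, 5, -30) = -30
Q (Farouk): max(-72, -50, -30) = -30
top (Yuki): min(-55, -30) = -55
At top, Yuki picks P (lowest: -55).
At P, Farouk picks b (highest: -55).
At b, Yuki picks j (lowest: -55).
Terminal value -55.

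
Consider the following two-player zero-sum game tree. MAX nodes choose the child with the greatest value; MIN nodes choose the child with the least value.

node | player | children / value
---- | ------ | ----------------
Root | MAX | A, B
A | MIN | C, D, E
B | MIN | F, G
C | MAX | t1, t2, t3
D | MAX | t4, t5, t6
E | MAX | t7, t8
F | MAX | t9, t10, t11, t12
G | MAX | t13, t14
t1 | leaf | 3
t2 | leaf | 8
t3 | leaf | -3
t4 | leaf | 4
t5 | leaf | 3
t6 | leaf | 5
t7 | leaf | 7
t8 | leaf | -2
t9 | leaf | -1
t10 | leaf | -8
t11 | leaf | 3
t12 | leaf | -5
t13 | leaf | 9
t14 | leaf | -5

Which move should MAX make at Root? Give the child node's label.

C (MAX): max(3, 8, -3) = 8
D (MAX): max(4, 3, 5) = 5
E (MAX): max(7, -2) = 7
A (MIN): min(8, 5, 7) = 5
F (MAX): max(-1, -8, 3, -5) = 3
G (MAX): max(9, -5) = 9
B (MIN): min(3, 9) = 3
Root (MAX): max(5, 3) = 5
MAX at Root wants the highest of {A=5, B=3}, so chooses A.

A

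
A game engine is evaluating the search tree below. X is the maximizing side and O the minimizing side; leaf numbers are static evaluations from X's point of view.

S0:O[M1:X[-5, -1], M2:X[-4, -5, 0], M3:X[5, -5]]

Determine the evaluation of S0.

-1

M1 (X): max(-5, -1) = -1
M2 (X): max(-4, -5, 0) = 0
M3 (X): max(5, -5) = 5
S0 (O): min(-1, 0, 5) = -1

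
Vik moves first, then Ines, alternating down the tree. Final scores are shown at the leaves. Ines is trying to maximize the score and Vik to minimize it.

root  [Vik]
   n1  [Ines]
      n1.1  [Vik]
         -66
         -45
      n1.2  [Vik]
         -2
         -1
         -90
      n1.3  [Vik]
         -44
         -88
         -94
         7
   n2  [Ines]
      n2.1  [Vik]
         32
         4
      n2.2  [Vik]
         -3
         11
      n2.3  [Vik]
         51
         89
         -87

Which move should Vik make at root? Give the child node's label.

n1

n1.1 (Vik): min(-66, -45) = -66
n1.2 (Vik): min(-2, -1, -90) = -90
n1.3 (Vik): min(-44, -88, -94, 7) = -94
n1 (Ines): max(-66, -90, -94) = -66
n2.1 (Vik): min(32, 4) = 4
n2.2 (Vik): min(-3, 11) = -3
n2.3 (Vik): min(51, 89, -87) = -87
n2 (Ines): max(4, -3, -87) = 4
root (Vik): min(-66, 4) = -66
Vik at root wants the lowest of {n1=-66, n2=4}, so chooses n1.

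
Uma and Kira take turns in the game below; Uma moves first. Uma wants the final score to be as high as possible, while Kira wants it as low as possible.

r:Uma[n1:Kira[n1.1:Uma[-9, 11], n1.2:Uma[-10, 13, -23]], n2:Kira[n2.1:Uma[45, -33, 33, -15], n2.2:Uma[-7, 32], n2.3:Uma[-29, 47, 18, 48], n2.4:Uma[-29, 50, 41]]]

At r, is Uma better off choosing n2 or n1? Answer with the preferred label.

n2.1 (Uma): max(45, -33, 33, -15) = 45
n2.2 (Uma): max(-7, 32) = 32
n2.3 (Uma): max(-29, 47, 18, 48) = 48
n2.4 (Uma): max(-29, 50, 41) = 50
n2 (Kira): min(45, 32, 48, 50) = 32
n1.1 (Uma): max(-9, 11) = 11
n1.2 (Uma): max(-10, 13, -23) = 13
n1 (Kira): min(11, 13) = 11
Uma prefers the higher value; n2=32, n1=11. n2 is better since 32 > 11.

n2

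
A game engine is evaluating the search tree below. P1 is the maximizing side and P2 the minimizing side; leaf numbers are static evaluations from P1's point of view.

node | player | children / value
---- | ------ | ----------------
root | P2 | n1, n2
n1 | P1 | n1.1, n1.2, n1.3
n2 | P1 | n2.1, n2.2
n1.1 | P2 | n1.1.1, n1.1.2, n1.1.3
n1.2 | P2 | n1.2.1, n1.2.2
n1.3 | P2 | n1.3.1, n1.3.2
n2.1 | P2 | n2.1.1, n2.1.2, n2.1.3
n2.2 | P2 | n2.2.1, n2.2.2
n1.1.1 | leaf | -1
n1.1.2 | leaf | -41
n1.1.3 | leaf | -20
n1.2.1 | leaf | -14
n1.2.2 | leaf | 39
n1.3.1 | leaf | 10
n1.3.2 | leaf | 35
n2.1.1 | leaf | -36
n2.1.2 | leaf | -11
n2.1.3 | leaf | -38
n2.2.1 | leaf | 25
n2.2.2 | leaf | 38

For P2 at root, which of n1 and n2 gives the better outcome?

n1

n1.1 (P2): min(-1, -41, -20) = -41
n1.2 (P2): min(-14, 39) = -14
n1.3 (P2): min(10, 35) = 10
n1 (P1): max(-41, -14, 10) = 10
n2.1 (P2): min(-36, -11, -38) = -38
n2.2 (P2): min(25, 38) = 25
n2 (P1): max(-38, 25) = 25
P2 prefers the lower value; n1=10, n2=25. n1 is better since 10 < 25.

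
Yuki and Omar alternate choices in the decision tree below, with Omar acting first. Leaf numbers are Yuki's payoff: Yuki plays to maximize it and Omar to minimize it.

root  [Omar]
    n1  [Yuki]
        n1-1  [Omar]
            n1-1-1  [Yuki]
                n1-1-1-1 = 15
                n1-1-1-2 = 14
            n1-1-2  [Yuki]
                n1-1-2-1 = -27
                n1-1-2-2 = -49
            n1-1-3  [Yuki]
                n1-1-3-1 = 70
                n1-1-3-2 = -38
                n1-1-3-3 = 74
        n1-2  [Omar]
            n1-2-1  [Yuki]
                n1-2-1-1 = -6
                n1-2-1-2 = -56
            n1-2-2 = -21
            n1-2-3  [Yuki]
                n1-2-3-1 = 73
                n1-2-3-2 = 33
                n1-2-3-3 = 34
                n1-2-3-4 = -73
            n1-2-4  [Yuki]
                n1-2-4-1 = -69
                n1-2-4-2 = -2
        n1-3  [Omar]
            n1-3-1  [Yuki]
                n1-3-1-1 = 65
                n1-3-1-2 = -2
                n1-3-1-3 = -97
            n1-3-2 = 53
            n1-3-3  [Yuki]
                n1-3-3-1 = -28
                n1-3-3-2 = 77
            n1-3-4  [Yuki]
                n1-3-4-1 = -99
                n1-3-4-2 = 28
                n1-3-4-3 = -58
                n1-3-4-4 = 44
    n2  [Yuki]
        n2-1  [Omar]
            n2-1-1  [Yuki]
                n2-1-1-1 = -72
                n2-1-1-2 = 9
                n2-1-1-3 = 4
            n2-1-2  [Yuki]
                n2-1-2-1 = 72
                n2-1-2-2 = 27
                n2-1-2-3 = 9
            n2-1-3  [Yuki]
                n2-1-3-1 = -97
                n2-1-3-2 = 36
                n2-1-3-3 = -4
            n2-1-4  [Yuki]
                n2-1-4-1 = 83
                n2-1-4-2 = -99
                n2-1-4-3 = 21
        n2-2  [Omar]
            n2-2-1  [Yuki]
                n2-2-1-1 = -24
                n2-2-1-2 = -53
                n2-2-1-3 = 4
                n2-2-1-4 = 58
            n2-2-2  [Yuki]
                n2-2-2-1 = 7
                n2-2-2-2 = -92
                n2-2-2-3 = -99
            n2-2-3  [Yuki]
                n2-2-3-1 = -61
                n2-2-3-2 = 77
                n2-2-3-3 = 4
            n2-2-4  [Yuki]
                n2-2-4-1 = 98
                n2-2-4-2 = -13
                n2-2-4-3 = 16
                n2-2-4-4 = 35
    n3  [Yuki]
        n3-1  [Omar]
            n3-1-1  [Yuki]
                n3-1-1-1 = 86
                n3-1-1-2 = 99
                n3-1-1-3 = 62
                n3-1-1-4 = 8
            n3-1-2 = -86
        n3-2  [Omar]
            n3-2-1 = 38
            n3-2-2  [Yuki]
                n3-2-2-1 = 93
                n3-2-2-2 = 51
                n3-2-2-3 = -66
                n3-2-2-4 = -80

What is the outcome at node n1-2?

n1-2-1 (Yuki): max(-6, -56) = -6
n1-2-3 (Yuki): max(73, 33, 34, -73) = 73
n1-2-4 (Yuki): max(-69, -2) = -2
n1-2 (Omar): min(-6, -21, 73, -2) = -21

-21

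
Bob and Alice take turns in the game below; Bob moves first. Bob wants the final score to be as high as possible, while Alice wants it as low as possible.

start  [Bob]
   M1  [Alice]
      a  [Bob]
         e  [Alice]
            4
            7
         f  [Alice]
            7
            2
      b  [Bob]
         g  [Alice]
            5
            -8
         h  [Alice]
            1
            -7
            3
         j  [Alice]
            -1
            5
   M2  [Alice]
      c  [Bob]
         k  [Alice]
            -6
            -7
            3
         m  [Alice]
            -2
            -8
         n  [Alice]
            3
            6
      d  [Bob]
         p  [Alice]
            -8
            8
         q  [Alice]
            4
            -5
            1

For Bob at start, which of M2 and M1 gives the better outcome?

k (Alice): min(-6, -7, 3) = -7
m (Alice): min(-2, -8) = -8
n (Alice): min(3, 6) = 3
c (Bob): max(-7, -8, 3) = 3
p (Alice): min(-8, 8) = -8
q (Alice): min(4, -5, 1) = -5
d (Bob): max(-8, -5) = -5
M2 (Alice): min(3, -5) = -5
e (Alice): min(4, 7) = 4
f (Alice): min(7, 2) = 2
a (Bob): max(4, 2) = 4
g (Alice): min(5, -8) = -8
h (Alice): min(1, -7, 3) = -7
j (Alice): min(-1, 5) = -1
b (Bob): max(-8, -7, -1) = -1
M1 (Alice): min(4, -1) = -1
Bob prefers the higher value; M2=-5, M1=-1. M1 is better since -1 > -5.

M1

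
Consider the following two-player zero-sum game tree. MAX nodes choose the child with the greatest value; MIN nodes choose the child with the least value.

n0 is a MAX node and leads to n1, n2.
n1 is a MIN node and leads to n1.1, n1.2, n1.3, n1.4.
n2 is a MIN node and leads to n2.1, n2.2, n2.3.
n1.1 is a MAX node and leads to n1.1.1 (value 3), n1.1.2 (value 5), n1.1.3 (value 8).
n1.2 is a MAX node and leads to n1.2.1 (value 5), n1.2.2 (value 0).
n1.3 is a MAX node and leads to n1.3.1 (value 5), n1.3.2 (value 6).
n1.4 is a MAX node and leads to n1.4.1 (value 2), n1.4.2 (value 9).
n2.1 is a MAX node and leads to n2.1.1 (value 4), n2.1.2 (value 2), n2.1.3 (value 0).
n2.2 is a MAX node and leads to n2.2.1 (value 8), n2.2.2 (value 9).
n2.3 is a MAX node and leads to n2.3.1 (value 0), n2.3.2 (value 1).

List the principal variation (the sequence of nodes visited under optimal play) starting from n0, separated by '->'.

n0 -> n1 -> n1.2 -> n1.2.1

n1.1 (MAX): max(3, 5, 8) = 8
n1.2 (MAX): max(5, 0) = 5
n1.3 (MAX): max(5, 6) = 6
n1.4 (MAX): max(2, 9) = 9
n1 (MIN): min(8, 5, 6, 9) = 5
n2.1 (MAX): max(4, 2, 0) = 4
n2.2 (MAX): max(8, 9) = 9
n2.3 (MAX): max(0, 1) = 1
n2 (MIN): min(4, 9, 1) = 1
n0 (MAX): max(5, 1) = 5
At n0, MAX picks n1 (highest: 5).
At n1, MIN picks n1.2 (lowest: 5).
At n1.2, MAX picks n1.2.1 (highest: 5).
Terminal value 5.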